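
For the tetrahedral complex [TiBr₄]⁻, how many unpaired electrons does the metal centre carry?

1

Each Br⁻ contributes -1; 4 × (-1) = -4. With overall charge -1, Ti is in the +3 oxidation state.
Ti³⁺: group 4, so d-count = 4 − 3 = 1.
With tetrahedral geometry the complex is necessarily high-spin.
Configuration: e^1 t2^0, giving 1 unpaired electron.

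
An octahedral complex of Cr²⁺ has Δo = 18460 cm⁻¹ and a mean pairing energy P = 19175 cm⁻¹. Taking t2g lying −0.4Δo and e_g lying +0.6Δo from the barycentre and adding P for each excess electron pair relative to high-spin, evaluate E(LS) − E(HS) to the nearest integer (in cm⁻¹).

Cr is in group 6, so Cr²⁺ is d⁴ (6 − 2 = 4).
High-spin: t2g^3 e_g^1, CFSE = -0.6Δo = -11076 cm⁻¹.
Low-spin t2g^4 e_g^0 gives -1.6Δo = -29536 cm⁻¹, but forming 1 extra pair costs 1P = 19175 cm⁻¹, so E(LS) = -29536 + 19175 = -10361 cm⁻¹.
E(LS) − E(HS) = -10361 − (-11076) = 715 cm⁻¹.

715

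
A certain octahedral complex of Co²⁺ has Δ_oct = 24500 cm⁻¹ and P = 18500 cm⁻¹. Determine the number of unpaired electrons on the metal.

Co²⁺: group 9, so d-count = 9 − 2 = 7.
Here Δ_oct > P (24500 > 18500), so the low-spin state is favoured.
Configuration: t₂g⁶ eg¹.
Unpaired electrons: 1.

1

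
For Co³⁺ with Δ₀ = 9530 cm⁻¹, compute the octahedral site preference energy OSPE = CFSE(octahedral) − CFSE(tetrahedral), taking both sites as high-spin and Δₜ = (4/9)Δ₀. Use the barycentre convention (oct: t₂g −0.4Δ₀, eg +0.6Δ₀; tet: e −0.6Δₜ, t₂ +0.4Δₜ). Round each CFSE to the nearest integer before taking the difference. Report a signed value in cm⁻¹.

Co sits in group 9; removing 3 electrons leaves Co³⁺ with 9 − 3 = 6 d electrons.
In an octahedral site d⁶ (HS) is t2g^4 e_g^2, giving CFSE(oct) = -0.4Δ₀ = -3812 cm⁻¹.
Tetrahedral e^3 t2^3 gives -0.6Δₜ = -0.6 × (4/9) × 9530 = -2541 cm⁻¹.
Subtracting, OSPE = -3812 − (-2541) = -1271 cm⁻¹.

-1271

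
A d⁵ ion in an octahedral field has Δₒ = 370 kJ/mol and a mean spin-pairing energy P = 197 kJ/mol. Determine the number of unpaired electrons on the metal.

With Δₒ > P the complex is low-spin.
Filling d⁵ accordingly: t₂g⁵ eg⁰.
Unpaired electrons: 1.

1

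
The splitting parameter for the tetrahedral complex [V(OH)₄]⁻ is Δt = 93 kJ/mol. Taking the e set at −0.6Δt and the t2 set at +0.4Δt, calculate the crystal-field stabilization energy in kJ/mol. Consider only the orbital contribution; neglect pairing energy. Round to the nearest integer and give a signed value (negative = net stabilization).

Each OH⁻ contributes -1; 4 × (-1) = -4. With overall charge -1, V is in the +3 oxidation state.
Group 5 minus oxidation state +3 gives a d² configuration for V³⁺.
Tetrahedral fields are weak (Δₜ ≈ 4/9 Δₒ), so electrons fill high-spin.
The d² electrons fill as e^2 t2^0.
The orbital stabilization is -1.2Δt = -1.2 × 93 = -112 kJ/mol.

-112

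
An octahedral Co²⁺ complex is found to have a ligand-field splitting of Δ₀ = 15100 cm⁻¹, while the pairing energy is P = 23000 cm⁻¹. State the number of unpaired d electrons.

3

Co sits in group 9; removing 2 electrons leaves Co²⁺ with 9 − 2 = 7 d electrons.
Since Δ₀ = 15100 cm⁻¹ < P = 23000 cm⁻¹, the complex adopts the high-spin configuration.
That gives t₂g⁵ eg².
Unpaired electrons: 3.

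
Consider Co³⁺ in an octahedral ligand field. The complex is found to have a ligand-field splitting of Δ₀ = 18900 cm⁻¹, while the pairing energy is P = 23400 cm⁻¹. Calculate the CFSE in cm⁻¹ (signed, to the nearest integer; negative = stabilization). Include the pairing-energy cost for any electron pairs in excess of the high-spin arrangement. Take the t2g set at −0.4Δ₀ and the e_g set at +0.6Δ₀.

Co³⁺: group 9, so d-count = 9 − 3 = 6.
Here Δ₀ < P (18900 < 23400), so the high-spin state is favoured.
Configuration: t2g^4 e_g^2.
Orbital CFSE = -0.4Δ₀ = -0.4 × 18900 = -7560 cm⁻¹.
High-spin has no excess pairs, so no pairing correction applies.

-7560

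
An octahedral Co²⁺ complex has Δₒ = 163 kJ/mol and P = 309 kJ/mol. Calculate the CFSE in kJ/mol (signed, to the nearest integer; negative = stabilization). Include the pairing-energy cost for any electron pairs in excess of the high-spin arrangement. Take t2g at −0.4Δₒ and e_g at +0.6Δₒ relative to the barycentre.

-130

Co²⁺: group 9, so d-count = 9 − 2 = 7.
With Δₒ < P the complex is high-spin.
Configuration: t2g^5 e_g^2.
Orbital CFSE = -0.8Δₒ = -0.8 × 163 = -130 kJ/mol.
High-spin has no excess pairs, so no pairing correction applies.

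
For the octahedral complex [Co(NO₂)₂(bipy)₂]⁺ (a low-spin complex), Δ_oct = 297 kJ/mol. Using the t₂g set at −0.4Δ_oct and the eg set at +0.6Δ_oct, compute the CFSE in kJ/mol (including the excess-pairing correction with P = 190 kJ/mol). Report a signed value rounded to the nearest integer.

Ligand charges: 2×(-1) from NO₂⁻ and 2×(+0) from bipy sum to -2; with overall charge +1, Co is +3.
Co³⁺: group 9, so d-count = 9 − 3 = 6.
Configuration: t₂g⁶ eg⁰.
Orbital CFSE = 6(-0.4) + 0(0.6) = -2.4Δ_oct = -2.4 × 297 = -713 kJ/mol.
Relative to high-spin t₂g⁴ eg² (1 paired), the low-spin configuration has 2 additional pairs, contributing +2 × 190 = +380 kJ/mol.
Combining: -713 + 380 = -333 kJ/mol.

-333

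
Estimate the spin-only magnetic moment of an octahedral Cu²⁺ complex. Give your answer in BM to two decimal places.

1.73 BM

Cu sits in group 11; removing 2 electrons leaves Cu²⁺ with 11 − 2 = 9 d electrons.
For octahedral d⁹ the high- and low-spin configurations coincide.
Configuration: t2g^6 e_g^3 → 1 unpaired electron.
μ(spin-only) = √[1(1+2)] = √3 ≈ 1.73 BM.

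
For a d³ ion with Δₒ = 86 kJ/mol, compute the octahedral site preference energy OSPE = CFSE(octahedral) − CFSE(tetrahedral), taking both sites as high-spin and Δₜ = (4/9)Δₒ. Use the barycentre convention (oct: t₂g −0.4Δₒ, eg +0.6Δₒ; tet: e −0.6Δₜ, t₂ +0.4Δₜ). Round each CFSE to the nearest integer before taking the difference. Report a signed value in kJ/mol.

-72

Octahedral high-spin t2g^3 e_g^0: CFSE = -1.2 × 86 = -103 kJ/mol.
In a tetrahedral site the filling is e^2 t2^1: CFSE(tet) = -0.8Δₜ = -0.8 × (4/9)(86) = -31 kJ/mol.
OSPE = -103 − (-31) = -72 kJ/mol.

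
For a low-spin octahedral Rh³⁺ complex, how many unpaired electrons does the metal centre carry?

Rh is in group 9, so Rh³⁺ is d⁶ (9 − 3 = 6).
Configuration: t₂g⁶ eg⁰, giving 0 unpaired electrons.

0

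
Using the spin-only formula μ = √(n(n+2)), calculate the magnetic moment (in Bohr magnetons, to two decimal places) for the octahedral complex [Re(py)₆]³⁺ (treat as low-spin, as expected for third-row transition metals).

py is neutral, so the +3 overall charge sits on Re: oxidation state +3.
Re sits in group 7; removing 3 electrons leaves Re³⁺ with 7 − 3 = 4 d electrons.
Configuration: t₂g⁴ eg⁰ → 2 unpaired electrons.
μ(spin-only) = √[2(2+2)] = √8 ≈ 2.83 Bohr magnetons.

2.83 Bohr magnetons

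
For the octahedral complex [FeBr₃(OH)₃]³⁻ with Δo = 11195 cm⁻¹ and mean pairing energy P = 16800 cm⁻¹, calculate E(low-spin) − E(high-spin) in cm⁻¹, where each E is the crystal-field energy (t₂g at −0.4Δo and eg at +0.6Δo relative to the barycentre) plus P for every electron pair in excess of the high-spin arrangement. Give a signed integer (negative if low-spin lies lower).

11210

Ligand charges: 3×(-1) from Br⁻ and 3×(-1) from OH⁻ sum to -6; with overall charge -3, Fe is +3.
Fe³⁺: group 8, so d-count = 8 − 3 = 5.
In the high-spin limit (t₂g³ eg²) the orbital term is 0.0Δo = 0 cm⁻¹, with no excess pairing.
For low-spin the configuration is t₂g⁵ eg⁰: orbital energy -2.0 × 11195 = -22390 cm⁻¹, and 2 additional pairs relative to high-spin add 33600 cm⁻¹, giving 11210 cm⁻¹.
The difference is 11210 − (0) = 11210 cm⁻¹, so high-spin lies lower.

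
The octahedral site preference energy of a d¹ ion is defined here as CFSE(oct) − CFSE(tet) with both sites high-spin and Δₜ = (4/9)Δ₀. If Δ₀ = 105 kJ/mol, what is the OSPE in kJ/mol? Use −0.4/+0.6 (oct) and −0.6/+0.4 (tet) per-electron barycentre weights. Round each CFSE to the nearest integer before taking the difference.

Octahedral high-spin t₂g¹ eg⁰: CFSE = -0.4 × 105 = -42 kJ/mol.
Tetrahedral e¹ t₂⁰ gives -0.6Δₜ = -0.6 × (4/9) × 105 = -28 kJ/mol.
OSPE = -42 − (-28) = -14 kJ/mol.

-14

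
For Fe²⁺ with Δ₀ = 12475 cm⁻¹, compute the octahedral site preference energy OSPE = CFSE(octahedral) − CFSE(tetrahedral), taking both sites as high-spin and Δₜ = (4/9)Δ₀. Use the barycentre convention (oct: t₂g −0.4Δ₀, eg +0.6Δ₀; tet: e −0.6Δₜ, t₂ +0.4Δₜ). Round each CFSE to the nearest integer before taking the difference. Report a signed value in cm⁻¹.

-1663

Fe is in group 8, so Fe²⁺ is d⁶ (8 − 2 = 6).
Octahedral high-spin t₂g⁴ eg²: CFSE = -0.4 × 12475 = -4990 cm⁻¹.
Tetrahedral: e³ t₂³, CFSE = 3(−0.6) + 3(+0.4) = -0.6Δₜ = -0.6 × (4/9) × 12475 = -3327 cm⁻¹.
OSPE = -4990 − (-3327) = -1663 cm⁻¹.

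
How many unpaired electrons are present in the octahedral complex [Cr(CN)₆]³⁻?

3

Each CN⁻ contributes -1; 6 × (-1) = -6. With overall charge -3, Cr is in the +3 oxidation state.
Cr sits in group 6; removing 3 electrons leaves Cr³⁺ with 6 − 3 = 3 d electrons.
Configuration: t₂g³ eg⁰, giving 3 unpaired electrons.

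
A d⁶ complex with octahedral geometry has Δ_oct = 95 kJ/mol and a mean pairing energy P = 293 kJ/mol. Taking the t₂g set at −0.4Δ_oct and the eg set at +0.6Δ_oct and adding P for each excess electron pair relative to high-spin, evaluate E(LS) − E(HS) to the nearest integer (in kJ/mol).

In the high-spin limit (t₂g⁴ eg²) the orbital term is -0.4Δ_oct = -38 kJ/mol, with no excess pairing.
Low-spin t₂g⁶ eg⁰ gives -2.4Δ_oct = -228 kJ/mol, but forming 2 extra pairs costs 2P = 586 kJ/mol, so E(LS) = -228 + 586 = 358 kJ/mol.
Thus E(LS) − E(HS) = 396 kJ/mol.

396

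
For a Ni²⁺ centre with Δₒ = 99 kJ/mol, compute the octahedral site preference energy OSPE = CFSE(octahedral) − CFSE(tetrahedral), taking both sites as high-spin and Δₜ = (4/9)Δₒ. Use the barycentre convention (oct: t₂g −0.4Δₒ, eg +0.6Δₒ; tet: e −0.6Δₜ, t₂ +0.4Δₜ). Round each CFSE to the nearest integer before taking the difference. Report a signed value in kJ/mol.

-84

Ni is in group 10, so Ni²⁺ is d⁸ (10 − 2 = 8).
In an octahedral site d⁸ (HS) is t₂g⁶ eg², giving CFSE(oct) = -1.2Δₒ = -119 kJ/mol.
Tetrahedral e⁴ t₂⁴ gives -0.8Δₜ = -0.8 × (4/9) × 99 = -35 kJ/mol.
Subtracting, OSPE = -119 − (-35) = -84 kJ/mol.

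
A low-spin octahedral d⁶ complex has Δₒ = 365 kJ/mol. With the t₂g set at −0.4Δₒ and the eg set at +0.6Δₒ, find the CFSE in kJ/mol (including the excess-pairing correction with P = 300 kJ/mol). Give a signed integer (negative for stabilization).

The d⁶ electrons fill as t₂g⁶ eg⁰.
CFSE(orbital) = 6×(-0.4Δₒ) + 0×(0.6Δₒ) = -2.4Δₒ; with Δₒ = 365 kJ/mol that is -876 kJ/mol.
Relative to high-spin t₂g⁴ eg² (1 paired), the low-spin configuration has 2 additional pairs, contributing +2 × 300 = +600 kJ/mol.
Net CFSE = -876 + 600 = -276 kJ/mol.

-276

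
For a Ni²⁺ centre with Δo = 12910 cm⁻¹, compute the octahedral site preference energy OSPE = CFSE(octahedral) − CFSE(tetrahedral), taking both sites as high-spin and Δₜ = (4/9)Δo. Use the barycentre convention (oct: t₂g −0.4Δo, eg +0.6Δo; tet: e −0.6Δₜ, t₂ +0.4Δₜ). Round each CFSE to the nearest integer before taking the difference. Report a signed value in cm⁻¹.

-10902

Group 10 minus oxidation state +2 gives a d⁸ configuration for Ni²⁺.
Octahedral (high-spin): t₂g⁶ eg², CFSE = 6(−0.4) + 2(+0.6) = -1.2Δo = -1.2 × 12910 = -15492 cm⁻¹.
Tetrahedral e⁴ t₂⁴ gives -0.8Δₜ = -0.8 × (4/9) × 12910 = -4590 cm⁻¹.
OSPE = -15492 − (-4590) = -10902 cm⁻¹.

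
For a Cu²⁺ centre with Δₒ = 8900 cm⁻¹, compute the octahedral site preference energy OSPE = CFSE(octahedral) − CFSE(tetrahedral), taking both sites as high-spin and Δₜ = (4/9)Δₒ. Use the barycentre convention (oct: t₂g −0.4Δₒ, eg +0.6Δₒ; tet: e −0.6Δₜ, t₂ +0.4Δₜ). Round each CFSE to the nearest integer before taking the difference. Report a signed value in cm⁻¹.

-3758

Cu sits in group 11; removing 2 electrons leaves Cu²⁺ with 11 − 2 = 9 d electrons.
Octahedral high-spin t2g^6 e_g^3: CFSE = -0.6 × 8900 = -5340 cm⁻¹.
In a tetrahedral site the filling is e^4 t2^5: CFSE(tet) = -0.4Δₜ = -0.4 × (4/9)(8900) = -1582 cm⁻¹.
Subtracting, OSPE = -5340 − (-1582) = -3758 cm⁻¹.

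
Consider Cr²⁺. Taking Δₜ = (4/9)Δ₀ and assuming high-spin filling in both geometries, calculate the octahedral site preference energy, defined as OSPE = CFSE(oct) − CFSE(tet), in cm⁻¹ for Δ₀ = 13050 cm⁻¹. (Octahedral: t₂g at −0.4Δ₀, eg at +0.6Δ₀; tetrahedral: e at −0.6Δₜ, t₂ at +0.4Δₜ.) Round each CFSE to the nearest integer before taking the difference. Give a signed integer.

-5510

Group 6 minus oxidation state +2 gives a d⁴ configuration for Cr²⁺.
In an octahedral site d⁴ (HS) is t2g^3 e_g^1, giving CFSE(oct) = -0.6Δ₀ = -7830 cm⁻¹.
Tetrahedral e^2 t2^2 gives -0.4Δₜ = -0.4 × (4/9) × 13050 = -2320 cm⁻¹.
OSPE = -7830 − (-2320) = -5510 cm⁻¹.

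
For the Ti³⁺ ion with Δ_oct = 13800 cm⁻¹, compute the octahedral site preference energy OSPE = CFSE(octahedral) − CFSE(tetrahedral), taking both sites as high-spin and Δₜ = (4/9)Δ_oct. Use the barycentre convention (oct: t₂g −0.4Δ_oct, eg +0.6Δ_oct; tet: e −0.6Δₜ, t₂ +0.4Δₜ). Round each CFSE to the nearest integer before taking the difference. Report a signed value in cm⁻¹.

-1840

Ti³⁺: group 4, so d-count = 4 − 3 = 1.
Octahedral (high-spin): t2g^1 e_g^0, CFSE = 1(−0.4) + 0(+0.6) = -0.4Δ_oct = -0.4 × 13800 = -5520 cm⁻¹.
In a tetrahedral site the filling is e^1 t2^0: CFSE(tet) = -0.6Δₜ = -0.6 × (4/9)(13800) = -3680 cm⁻¹.
Subtracting, OSPE = -5520 − (-3680) = -1840 cm⁻¹.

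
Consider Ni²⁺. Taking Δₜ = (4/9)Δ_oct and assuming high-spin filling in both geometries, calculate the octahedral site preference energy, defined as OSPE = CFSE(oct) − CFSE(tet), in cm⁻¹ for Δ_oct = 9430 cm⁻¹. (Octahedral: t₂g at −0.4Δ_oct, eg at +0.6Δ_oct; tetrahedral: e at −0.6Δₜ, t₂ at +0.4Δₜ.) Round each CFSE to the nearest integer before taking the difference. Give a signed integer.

Ni²⁺: group 10, so d-count = 10 − 2 = 8.
In an octahedral site d⁸ (HS) is t₂g⁶ eg², giving CFSE(oct) = -1.2Δ_oct = -11316 cm⁻¹.
In a tetrahedral site the filling is e⁴ t₂⁴: CFSE(tet) = -0.8Δₜ = -0.8 × (4/9)(9430) = -3353 cm⁻¹.
OSPE = CFSE(oct) − CFSE(tet) = -11316 − (-3353) = -7963 cm⁻¹.

-7963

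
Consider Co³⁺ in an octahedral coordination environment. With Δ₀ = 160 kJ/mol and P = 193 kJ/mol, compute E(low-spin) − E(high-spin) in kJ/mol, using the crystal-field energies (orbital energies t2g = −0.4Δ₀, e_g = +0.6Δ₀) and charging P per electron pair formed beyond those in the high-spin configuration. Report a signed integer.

Co is in group 9, so Co³⁺ is d⁶ (9 − 3 = 6).
High-spin d⁶ fills as t2g^4 e_g^2 with CFSE 4(−0.4) + 2(+0.6) = -0.4Δ₀ = -64 kJ/mol.
Low-spin: t2g^6 e_g^0, orbital CFSE = -2.4Δ₀ = -384 kJ/mol; plus 2 excess pairs × P = +386 kJ/mol; total 2 kJ/mol.
The difference is 2 − (-64) = 66 kJ/mol, so high-spin lies lower.

66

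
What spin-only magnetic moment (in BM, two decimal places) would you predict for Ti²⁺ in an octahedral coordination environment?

2.83 BM

Ti²⁺: group 4, so d-count = 4 − 2 = 2.
Configuration: t₂g² eg⁰ → 2 unpaired electrons.
μ(spin-only) = √[2(2+2)] = √8 ≈ 2.83 BM.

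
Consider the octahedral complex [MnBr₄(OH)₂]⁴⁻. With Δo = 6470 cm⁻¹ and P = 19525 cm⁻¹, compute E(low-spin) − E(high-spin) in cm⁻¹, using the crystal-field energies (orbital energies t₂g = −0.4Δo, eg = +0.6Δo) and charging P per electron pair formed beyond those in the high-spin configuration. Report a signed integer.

Ligand charges: 4×(-1) from Br⁻ and 2×(-1) from OH⁻ sum to -6; with overall charge -4, Mn is +2.
Mn²⁺: group 7, so d-count = 7 − 2 = 5.
High-spin: t₂g³ eg², CFSE = 0.0Δo = 0 cm⁻¹.
For low-spin the configuration is t₂g⁵ eg⁰: orbital energy -2.0 × 6470 = -12940 cm⁻¹, and 2 additional pairs relative to high-spin add 39050 cm⁻¹, giving 26110 cm⁻¹.
The difference is 26110 − (0) = 26110 cm⁻¹, so high-spin lies lower.

26110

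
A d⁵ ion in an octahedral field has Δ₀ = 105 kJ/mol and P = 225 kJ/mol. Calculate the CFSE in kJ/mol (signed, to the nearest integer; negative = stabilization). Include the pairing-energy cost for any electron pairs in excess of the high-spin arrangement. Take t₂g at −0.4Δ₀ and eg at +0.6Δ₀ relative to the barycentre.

0

With Δ₀ < P the complex is high-spin.
Configuration: t₂g³ eg².
Orbital CFSE = 0.0Δ₀ = 0.0 × 105 = 0 kJ/mol.
High-spin has no excess pairs, so no pairing correction applies.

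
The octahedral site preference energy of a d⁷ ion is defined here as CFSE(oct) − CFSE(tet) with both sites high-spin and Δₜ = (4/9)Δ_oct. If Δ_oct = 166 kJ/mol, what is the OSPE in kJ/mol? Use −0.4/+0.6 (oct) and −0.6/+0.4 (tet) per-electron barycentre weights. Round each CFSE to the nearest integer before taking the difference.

-44

Octahedral high-spin t2g^5 e_g^2: CFSE = -0.8 × 166 = -133 kJ/mol.
In a tetrahedral site the filling is e^4 t2^3: CFSE(tet) = -1.2Δₜ = -1.2 × (4/9)(166) = -89 kJ/mol.
OSPE = -133 − (-89) = -44 kJ/mol.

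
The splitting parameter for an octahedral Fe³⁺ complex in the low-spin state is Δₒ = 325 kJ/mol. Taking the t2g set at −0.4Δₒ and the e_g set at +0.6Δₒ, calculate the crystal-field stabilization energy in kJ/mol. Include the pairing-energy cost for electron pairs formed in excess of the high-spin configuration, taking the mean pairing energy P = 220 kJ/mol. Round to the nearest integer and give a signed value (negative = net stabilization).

-210

Group 8 minus oxidation state +3 gives a d⁵ configuration for Fe³⁺.
The d⁵ electrons fill as t2g^5 e_g^0.
The orbital stabilization is -2.0Δₒ = -2.0 × 325 = -650 kJ/mol.
Relative to high-spin t2g^3 e_g^2 (0 paired), the low-spin configuration has 2 additional pairs, contributing +2 × 220 = +440 kJ/mol.
Overall CFSE = -650 + 440 = -210 kJ/mol.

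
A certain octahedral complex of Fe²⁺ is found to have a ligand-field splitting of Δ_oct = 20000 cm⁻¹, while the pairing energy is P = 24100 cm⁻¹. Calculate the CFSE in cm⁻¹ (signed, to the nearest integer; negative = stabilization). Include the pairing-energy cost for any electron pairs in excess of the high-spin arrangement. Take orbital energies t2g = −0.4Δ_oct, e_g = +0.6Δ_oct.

Fe sits in group 8; removing 2 electrons leaves Fe²⁺ with 8 − 2 = 6 d electrons.
Δ_oct < P, so pairing is avoided: the ground state is high-spin.
Configuration: t2g^4 e_g^2.
Orbital CFSE = -0.4Δ_oct = -0.4 × 20000 = -8000 cm⁻¹.
High-spin has no excess pairs, so no pairing correction applies.

-8000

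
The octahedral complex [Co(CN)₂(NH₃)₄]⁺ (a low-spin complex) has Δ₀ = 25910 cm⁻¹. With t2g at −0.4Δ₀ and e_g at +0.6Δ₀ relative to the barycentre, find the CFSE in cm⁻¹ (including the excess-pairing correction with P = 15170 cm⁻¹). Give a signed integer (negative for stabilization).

Ligand charges: 2×(-1) from CN⁻ and 4×(+0) from NH₃ sum to -2; with overall charge +1, Co is +3.
Group 9 minus oxidation state +3 gives a d⁶ configuration for Co³⁺.
Configuration: t2g^6 e_g^0.
Orbital CFSE = 6(-0.4) + 0(0.6) = -2.4Δ₀ = -2.4 × 25910 = -62184 cm⁻¹.
Relative to high-spin t2g^4 e_g^2 (1 paired), the low-spin configuration has 2 additional pairs, contributing +2 × 15170 = +30340 cm⁻¹.
Combining: -62184 + 30340 = -31844 cm⁻¹.

-31844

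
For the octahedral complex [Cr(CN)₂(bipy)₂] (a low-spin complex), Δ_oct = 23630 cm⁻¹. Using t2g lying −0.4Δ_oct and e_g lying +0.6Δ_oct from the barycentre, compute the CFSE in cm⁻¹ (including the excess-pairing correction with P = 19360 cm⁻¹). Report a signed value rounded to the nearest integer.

-18448

Ligand charges: 2×(-1) from CN⁻ and 2×(+0) from bipy sum to -2; with overall charge +0, Cr is +2.
Cr²⁺: group 6, so d-count = 6 − 2 = 4.
The d⁴ electrons fill as t2g^4 e_g^0.
CFSE(orbital) = 4×(-0.4Δ_oct) + 0×(0.6Δ_oct) = -1.6Δ_oct; with Δ_oct = 23630 cm⁻¹ that is -37808 cm⁻¹.
High-spin d⁴ would be t2g^3 e_g^1 with 0 pairs; low-spin has 1, so 1 excess pair costs +1P = +19360 cm⁻¹.
Overall CFSE = -37808 + 19360 = -18448 cm⁻¹.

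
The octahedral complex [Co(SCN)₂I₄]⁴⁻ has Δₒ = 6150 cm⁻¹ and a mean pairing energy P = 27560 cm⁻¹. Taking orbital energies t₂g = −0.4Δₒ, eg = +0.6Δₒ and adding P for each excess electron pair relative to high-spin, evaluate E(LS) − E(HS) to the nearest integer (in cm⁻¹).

21410

Ligand charges: 2×(-1) from SCN⁻ and 4×(-1) from I⁻ sum to -6; with overall charge -4, Co is +2.
Co²⁺: group 9, so d-count = 9 − 2 = 7.
High-spin d⁷ fills as t₂g⁵ eg² with CFSE 5(−0.4) + 2(+0.6) = -0.8Δₒ = -4920 cm⁻¹.
Low-spin: t₂g⁶ eg¹, orbital CFSE = -1.8Δₒ = -11070 cm⁻¹; plus 1 excess pair × P = +27560 cm⁻¹; total 16490 cm⁻¹.
The difference is 16490 − (-4920) = 21410 cm⁻¹, so high-spin lies lower.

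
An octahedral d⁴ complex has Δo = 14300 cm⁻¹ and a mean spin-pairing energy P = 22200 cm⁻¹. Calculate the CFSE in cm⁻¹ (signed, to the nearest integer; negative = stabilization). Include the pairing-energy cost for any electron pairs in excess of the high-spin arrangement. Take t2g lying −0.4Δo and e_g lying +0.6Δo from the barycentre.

Here Δo < P (14300 < 22200), so the high-spin state is favoured.
That gives t2g^3 e_g^1.
Orbital CFSE = -0.6Δo = -0.6 × 14300 = -8580 cm⁻¹.
High-spin has no excess pairs, so no pairing correction applies.

-8580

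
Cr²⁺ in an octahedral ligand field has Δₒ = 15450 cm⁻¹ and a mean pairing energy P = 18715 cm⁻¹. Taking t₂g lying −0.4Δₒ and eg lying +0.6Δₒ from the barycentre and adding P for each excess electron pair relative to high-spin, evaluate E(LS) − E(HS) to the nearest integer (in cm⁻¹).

Group 6 minus oxidation state +2 gives a d⁴ configuration for Cr²⁺.
High-spin d⁴ fills as t₂g³ eg¹ with CFSE 3(−0.4) + 1(+0.6) = -0.6Δₒ = -9270 cm⁻¹.
For low-spin the configuration is t₂g⁴ eg⁰: orbital energy -1.6 × 15450 = -24720 cm⁻¹, and 1 additional pair relative to high-spin adds 18715 cm⁻¹, giving -6005 cm⁻¹.
Thus E(LS) − E(HS) = 3265 cm⁻¹.

3265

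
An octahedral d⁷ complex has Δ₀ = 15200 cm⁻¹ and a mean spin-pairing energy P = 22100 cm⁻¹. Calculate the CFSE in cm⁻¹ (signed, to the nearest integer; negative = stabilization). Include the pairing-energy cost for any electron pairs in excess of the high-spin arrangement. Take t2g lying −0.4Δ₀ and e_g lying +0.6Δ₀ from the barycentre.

-12160

Here Δ₀ < P (15200 < 22100), so the high-spin state is favoured.
Configuration: t2g^5 e_g^2.
Orbital CFSE = -0.8Δ₀ = -0.8 × 15200 = -12160 cm⁻¹.
High-spin has no excess pairs, so no pairing correction applies.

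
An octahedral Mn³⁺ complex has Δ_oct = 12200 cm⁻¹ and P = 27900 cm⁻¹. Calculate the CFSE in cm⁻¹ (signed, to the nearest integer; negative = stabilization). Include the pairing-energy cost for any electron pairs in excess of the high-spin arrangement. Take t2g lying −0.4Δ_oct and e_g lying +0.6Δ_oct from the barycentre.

Mn is in group 7, so Mn³⁺ is d⁴ (7 − 3 = 4).
Here Δ_oct < P (12200 < 27900), so the high-spin state is favoured.
Filling d⁴ accordingly: t2g^3 e_g^1.
Orbital CFSE = -0.6Δ_oct = -0.6 × 12200 = -7320 cm⁻¹.
High-spin has no excess pairs, so no pairing correction applies.

-7320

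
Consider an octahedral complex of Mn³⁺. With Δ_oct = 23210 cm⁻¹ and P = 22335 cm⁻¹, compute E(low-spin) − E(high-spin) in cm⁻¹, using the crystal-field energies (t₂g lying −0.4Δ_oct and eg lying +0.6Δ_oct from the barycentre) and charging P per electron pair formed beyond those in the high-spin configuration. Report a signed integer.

-875

Mn is in group 7, so Mn³⁺ is d⁴ (7 − 3 = 4).
In the high-spin limit (t₂g³ eg¹) the orbital term is -0.6Δ_oct = -13926 cm⁻¹, with no excess pairing.
Low-spin t₂g⁴ eg⁰ gives -1.6Δ_oct = -37136 cm⁻¹, but forming 1 extra pair costs 1P = 22335 cm⁻¹, so E(LS) = -37136 + 22335 = -14801 cm⁻¹.
The difference is -14801 − (-13926) = -875 cm⁻¹, so low-spin lies lower.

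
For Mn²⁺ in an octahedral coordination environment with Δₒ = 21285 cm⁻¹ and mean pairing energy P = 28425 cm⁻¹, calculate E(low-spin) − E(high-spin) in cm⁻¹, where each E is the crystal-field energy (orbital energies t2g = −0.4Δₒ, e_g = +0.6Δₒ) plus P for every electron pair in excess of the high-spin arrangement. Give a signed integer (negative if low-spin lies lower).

14280

Mn is in group 7, so Mn²⁺ is d⁵ (7 − 2 = 5).
In the high-spin limit (t2g^3 e_g^2) the orbital term is 0.0Δₒ = 0 cm⁻¹, with no excess pairing.
Low-spin: t2g^5 e_g^0, orbital CFSE = -2.0Δₒ = -42570 cm⁻¹; plus 2 excess pairs × P = +56850 cm⁻¹; total 14280 cm⁻¹.
Thus E(LS) − E(HS) = 14280 cm⁻¹.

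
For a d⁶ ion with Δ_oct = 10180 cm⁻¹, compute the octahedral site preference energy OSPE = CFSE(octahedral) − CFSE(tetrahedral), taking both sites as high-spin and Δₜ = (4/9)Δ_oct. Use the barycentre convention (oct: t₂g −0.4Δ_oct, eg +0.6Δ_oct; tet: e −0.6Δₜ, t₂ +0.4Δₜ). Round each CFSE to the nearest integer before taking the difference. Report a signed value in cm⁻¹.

Octahedral high-spin t2g^4 e_g^2: CFSE = -0.4 × 10180 = -4072 cm⁻¹.
In a tetrahedral site the filling is e^3 t2^3: CFSE(tet) = -0.6Δₜ = -0.6 × (4/9)(10180) = -2715 cm⁻¹.
OSPE = -4072 − (-2715) = -1357 cm⁻¹.

-1357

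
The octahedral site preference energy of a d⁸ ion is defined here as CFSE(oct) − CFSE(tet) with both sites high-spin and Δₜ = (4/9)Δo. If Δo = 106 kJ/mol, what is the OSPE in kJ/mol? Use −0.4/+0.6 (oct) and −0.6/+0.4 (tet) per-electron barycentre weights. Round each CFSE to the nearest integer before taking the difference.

Octahedral high-spin t2g^6 e_g^2: CFSE = -1.2 × 106 = -127 kJ/mol.
Tetrahedral: e^4 t2^4, CFSE = 4(−0.6) + 4(+0.4) = -0.8Δₜ = -0.8 × (4/9) × 106 = -38 kJ/mol.
OSPE = -127 − (-38) = -89 kJ/mol.

-89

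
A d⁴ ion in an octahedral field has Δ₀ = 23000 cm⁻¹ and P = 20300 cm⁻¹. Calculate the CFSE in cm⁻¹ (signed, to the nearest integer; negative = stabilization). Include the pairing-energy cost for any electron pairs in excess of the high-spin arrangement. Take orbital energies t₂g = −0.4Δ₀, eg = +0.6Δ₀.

-16500

Here Δ₀ > P (23000 > 20300), so the low-spin state is favoured.
Configuration: t₂g⁴ eg⁰.
Orbital CFSE = -1.6Δ₀ = -1.6 × 23000 = -36800 cm⁻¹.
Excess pairs vs high-spin: 1 − 0 = 1; pairing cost = +20300 cm⁻¹.
Net CFSE = -36800 + 20300 = -16500 cm⁻¹.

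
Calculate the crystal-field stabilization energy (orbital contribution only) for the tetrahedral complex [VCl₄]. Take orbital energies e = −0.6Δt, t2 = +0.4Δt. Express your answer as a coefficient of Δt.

-0.6 Δt

Each Cl⁻ contributes -1; 4 × (-1) = -4. With overall charge +0, V is in the +4 oxidation state.
V sits in group 5; removing 4 electrons leaves V⁴⁺ with 5 − 4 = 1 d electrons.
Tetrahedral splitting is small, so the complex is high-spin.
Configuration: e^1 t2^0.
CFSE = 1(-0.6Δt) + 0(0.4Δt) = -0.6Δt + 0.0Δt = -0.6Δt.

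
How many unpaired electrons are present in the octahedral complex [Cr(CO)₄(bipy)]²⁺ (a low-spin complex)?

Ligand charges: 4×(+0) from CO and 1×(+0) from bipy sum to +0; with overall charge +2, Cr is +2.
Group 6 minus oxidation state +2 gives a d⁴ configuration for Cr²⁺.
Configuration: t2g^4 e_g^0, giving 2 unpaired electrons.

2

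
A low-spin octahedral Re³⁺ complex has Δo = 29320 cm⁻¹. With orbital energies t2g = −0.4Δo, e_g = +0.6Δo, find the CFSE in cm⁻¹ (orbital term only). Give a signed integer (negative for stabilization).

-46912

Re³⁺: group 7, so d-count = 7 − 3 = 4.
Electron filling gives t2g^4 e_g^0.
CFSE(orbital) = 4×(-0.4Δo) + 0×(0.6Δo) = -1.6Δo; with Δo = 29320 cm⁻¹ that is -46912 cm⁻¹.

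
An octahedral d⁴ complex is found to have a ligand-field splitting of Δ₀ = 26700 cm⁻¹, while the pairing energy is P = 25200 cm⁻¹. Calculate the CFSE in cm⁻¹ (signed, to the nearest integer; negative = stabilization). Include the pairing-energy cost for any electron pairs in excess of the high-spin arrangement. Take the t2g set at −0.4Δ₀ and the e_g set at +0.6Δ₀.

Here Δ₀ > P (26700 > 25200), so the low-spin state is favoured.
Configuration: t2g^4 e_g^0.
Orbital CFSE = -1.6Δ₀ = -1.6 × 26700 = -42720 cm⁻¹.
Excess pairs vs high-spin: 1 − 0 = 1; pairing cost = +25200 cm⁻¹.
Net CFSE = -42720 + 25200 = -17520 cm⁻¹.

-17520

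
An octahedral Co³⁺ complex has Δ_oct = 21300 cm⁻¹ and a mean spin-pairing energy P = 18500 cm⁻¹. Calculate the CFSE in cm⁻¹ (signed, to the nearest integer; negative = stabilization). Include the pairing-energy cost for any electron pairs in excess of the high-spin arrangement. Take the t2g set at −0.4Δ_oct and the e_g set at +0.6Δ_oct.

Co is in group 9, so Co³⁺ is d⁶ (9 − 3 = 6).
With Δ_oct > P the complex is low-spin.
Filling d⁶ accordingly: t2g^6 e_g^0.
Orbital CFSE = -2.4Δ_oct = -2.4 × 21300 = -51120 cm⁻¹.
Excess pairs vs high-spin: 3 − 1 = 2; pairing cost = +37000 cm⁻¹.
Net CFSE = -51120 + 37000 = -14120 cm⁻¹.

-14120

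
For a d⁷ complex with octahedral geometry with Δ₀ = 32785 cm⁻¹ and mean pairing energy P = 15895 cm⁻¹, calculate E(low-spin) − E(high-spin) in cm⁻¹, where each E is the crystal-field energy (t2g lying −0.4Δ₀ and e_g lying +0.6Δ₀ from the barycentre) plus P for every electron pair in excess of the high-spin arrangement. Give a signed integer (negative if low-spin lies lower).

-16890

High-spin: t2g^5 e_g^2, CFSE = -0.8Δ₀ = -26228 cm⁻¹.
Low-spin t2g^6 e_g^1 gives -1.8Δ₀ = -59013 cm⁻¹, but forming 1 extra pair costs 1P = 15895 cm⁻¹, so E(LS) = -59013 + 15895 = -43118 cm⁻¹.
E(LS) − E(HS) = -43118 − (-26228) = -16890 cm⁻¹.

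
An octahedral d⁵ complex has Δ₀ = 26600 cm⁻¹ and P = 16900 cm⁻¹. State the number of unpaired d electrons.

With Δ₀ > P the complex is low-spin.
Configuration: t2g^5 e_g^0.
Unpaired electrons: 1.

1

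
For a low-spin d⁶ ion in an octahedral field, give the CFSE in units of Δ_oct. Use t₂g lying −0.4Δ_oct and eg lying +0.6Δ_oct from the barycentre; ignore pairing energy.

Configuration: t₂g⁶ eg⁰.
CFSE = 6(-0.4Δ_oct) + 0(0.6Δ_oct) = -2.4Δ_oct + 0.0Δ_oct = -2.4Δ_oct.

-2.4 Δ_oct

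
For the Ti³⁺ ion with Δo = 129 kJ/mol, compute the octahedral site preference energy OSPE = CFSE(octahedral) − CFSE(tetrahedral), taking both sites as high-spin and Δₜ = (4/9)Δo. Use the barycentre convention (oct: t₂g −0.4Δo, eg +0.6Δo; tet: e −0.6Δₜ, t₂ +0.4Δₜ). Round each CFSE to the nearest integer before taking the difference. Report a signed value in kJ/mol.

-18

Ti³⁺: group 4, so d-count = 4 − 3 = 1.
Octahedral high-spin t2g^1 e_g^0: CFSE = -0.4 × 129 = -52 kJ/mol.
Tetrahedral: e^1 t2^0, CFSE = 1(−0.6) + 0(+0.4) = -0.6Δₜ = -0.6 × (4/9) × 129 = -34 kJ/mol.
Subtracting, OSPE = -52 − (-34) = -18 kJ/mol.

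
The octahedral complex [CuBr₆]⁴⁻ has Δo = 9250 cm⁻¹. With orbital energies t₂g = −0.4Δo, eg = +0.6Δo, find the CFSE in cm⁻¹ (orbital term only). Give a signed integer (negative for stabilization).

-5550

Each Br⁻ contributes -1; 6 × (-1) = -6. With overall charge -4, Cu is in the +2 oxidation state.
Cu sits in group 11; removing 2 electrons leaves Cu²⁺ with 11 − 2 = 9 d electrons.
For octahedral d⁹ the high- and low-spin configurations coincide.
Configuration: t₂g⁶ eg³.
The orbital stabilization is -0.6Δo = -0.6 × 9250 = -5550 cm⁻¹.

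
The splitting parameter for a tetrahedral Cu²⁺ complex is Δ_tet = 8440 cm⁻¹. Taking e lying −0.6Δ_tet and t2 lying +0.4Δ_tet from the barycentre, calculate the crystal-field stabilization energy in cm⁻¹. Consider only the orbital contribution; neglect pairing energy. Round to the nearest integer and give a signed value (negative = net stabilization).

-3376

Group 11 minus oxidation state +2 gives a d⁹ configuration for Cu²⁺.
Tetrahedral fields are weak (Δₜ ≈ 4/9 Δₒ), so electrons fill high-spin.
The d⁹ electrons fill as e^4 t2^5.
Orbital CFSE = 4(-0.6) + 5(0.4) = -0.4Δ_tet = -0.4 × 8440 = -3376 cm⁻¹.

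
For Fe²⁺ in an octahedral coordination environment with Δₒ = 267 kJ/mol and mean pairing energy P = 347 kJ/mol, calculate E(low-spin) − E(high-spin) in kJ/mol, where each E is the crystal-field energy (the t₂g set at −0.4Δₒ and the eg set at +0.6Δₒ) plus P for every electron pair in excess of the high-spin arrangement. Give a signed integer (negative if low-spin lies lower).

Group 8 minus oxidation state +2 gives a d⁶ configuration for Fe²⁺.
High-spin d⁶ fills as t₂g⁴ eg² with CFSE 4(−0.4) + 2(+0.6) = -0.4Δₒ = -107 kJ/mol.
Low-spin t₂g⁶ eg⁰ gives -2.4Δₒ = -641 kJ/mol, but forming 2 extra pairs costs 2P = 694 kJ/mol, so E(LS) = -641 + 694 = 53 kJ/mol.
Thus E(LS) − E(HS) = 160 kJ/mol.

160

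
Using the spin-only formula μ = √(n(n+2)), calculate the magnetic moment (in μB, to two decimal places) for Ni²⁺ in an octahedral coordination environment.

2.83 μB

Group 10 minus oxidation state +2 gives a d⁸ configuration for Ni²⁺.
Configuration: t₂g⁶ eg² → 2 unpaired electrons.
μ(spin-only) = √[2(2+2)] = √8 ≈ 2.83 μB.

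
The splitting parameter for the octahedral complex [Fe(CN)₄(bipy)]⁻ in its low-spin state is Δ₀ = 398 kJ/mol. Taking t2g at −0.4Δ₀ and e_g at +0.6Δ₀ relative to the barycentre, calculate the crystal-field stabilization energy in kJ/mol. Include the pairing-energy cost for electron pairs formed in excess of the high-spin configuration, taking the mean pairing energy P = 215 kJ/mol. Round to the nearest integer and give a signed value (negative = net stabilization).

Ligand charges: 4×(-1) from CN⁻ and 1×(+0) from bipy sum to -4; with overall charge -1, Fe is +3.
Fe³⁺: group 8, so d-count = 8 − 3 = 5.
The d⁵ electrons fill as t2g^5 e_g^0.
CFSE(orbital) = 5×(-0.4Δ₀) + 0×(0.6Δ₀) = -2.0Δ₀; with Δ₀ = 398 kJ/mol that is -796 kJ/mol.
High-spin d⁵ would be t2g^3 e_g^2 with 0 pairs; low-spin has 2, so 2 excess pairs cost +2P = +430 kJ/mol.
Overall CFSE = -796 + 430 = -366 kJ/mol.

-366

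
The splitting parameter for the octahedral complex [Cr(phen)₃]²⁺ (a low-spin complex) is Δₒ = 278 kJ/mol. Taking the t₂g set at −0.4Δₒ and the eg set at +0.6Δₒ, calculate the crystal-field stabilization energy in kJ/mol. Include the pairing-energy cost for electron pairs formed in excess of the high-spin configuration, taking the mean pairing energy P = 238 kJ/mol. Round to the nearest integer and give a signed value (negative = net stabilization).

phen is neutral, so the +2 overall charge sits on Cr: oxidation state +2.
Cr²⁺: group 6, so d-count = 6 − 2 = 4.
Configuration: t₂g⁴ eg⁰.
The orbital stabilization is -1.6Δₒ = -1.6 × 278 = -445 kJ/mol.
Relative to high-spin t₂g³ eg¹ (0 paired), the low-spin configuration has 1 additional pair, contributing +1 × 238 = +238 kJ/mol.
Combining: -445 + 238 = -207 kJ/mol.

-207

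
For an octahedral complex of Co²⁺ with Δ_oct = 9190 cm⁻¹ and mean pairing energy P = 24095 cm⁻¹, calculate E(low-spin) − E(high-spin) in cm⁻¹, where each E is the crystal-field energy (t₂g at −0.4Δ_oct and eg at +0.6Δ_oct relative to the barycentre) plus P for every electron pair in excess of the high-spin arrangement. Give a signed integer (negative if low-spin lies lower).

Group 9 minus oxidation state +2 gives a d⁷ configuration for Co²⁺.
High-spin: t₂g⁵ eg², CFSE = -0.8Δ_oct = -7352 cm⁻¹.
Low-spin t₂g⁶ eg¹ gives -1.8Δ_oct = -16542 cm⁻¹, but forming 1 extra pair costs 1P = 24095 cm⁻¹, so E(LS) = -16542 + 24095 = 7553 cm⁻¹.
Thus E(LS) − E(HS) = 14905 cm⁻¹.

14905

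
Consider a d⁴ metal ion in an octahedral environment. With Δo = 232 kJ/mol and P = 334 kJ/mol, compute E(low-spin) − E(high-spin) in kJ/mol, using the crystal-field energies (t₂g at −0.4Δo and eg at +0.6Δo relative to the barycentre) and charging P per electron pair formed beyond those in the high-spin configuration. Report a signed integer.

102

High-spin d⁴ fills as t₂g³ eg¹ with CFSE 3(−0.4) + 1(+0.6) = -0.6Δo = -139 kJ/mol.
Low-spin t₂g⁴ eg⁰ gives -1.6Δo = -371 kJ/mol, but forming 1 extra pair costs 1P = 334 kJ/mol, so E(LS) = -371 + 334 = -37 kJ/mol.
Thus E(LS) − E(HS) = 102 kJ/mol.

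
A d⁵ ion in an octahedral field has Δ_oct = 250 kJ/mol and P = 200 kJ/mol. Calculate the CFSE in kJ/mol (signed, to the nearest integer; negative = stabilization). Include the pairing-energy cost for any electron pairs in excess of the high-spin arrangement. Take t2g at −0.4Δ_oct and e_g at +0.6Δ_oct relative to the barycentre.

Here Δ_oct > P (250 > 200), so the low-spin state is favoured.
Filling d⁵ accordingly: t2g^5 e_g^0.
Orbital CFSE = -2.0Δ_oct = -2.0 × 250 = -500 kJ/mol.
Excess pairs vs high-spin: 2 − 0 = 2; pairing cost = +400 kJ/mol.
Net CFSE = -500 + 400 = -100 kJ/mol.

-100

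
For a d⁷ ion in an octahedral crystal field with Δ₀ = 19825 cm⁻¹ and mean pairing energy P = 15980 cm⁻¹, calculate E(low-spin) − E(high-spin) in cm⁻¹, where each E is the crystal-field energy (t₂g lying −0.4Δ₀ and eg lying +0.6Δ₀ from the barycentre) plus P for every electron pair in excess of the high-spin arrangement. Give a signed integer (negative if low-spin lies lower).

-3845

High-spin d⁷ fills as t₂g⁵ eg² with CFSE 5(−0.4) + 2(+0.6) = -0.8Δ₀ = -15860 cm⁻¹.
Low-spin: t₂g⁶ eg¹, orbital CFSE = -1.8Δ₀ = -35685 cm⁻¹; plus 1 excess pair × P = +15980 cm⁻¹; total -19705 cm⁻¹.
E(LS) − E(HS) = -19705 − (-15860) = -3845 cm⁻¹.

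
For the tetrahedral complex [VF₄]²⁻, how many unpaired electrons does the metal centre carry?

3

Each F⁻ contributes -1; 4 × (-1) = -4. With overall charge -2, V is in the +2 oxidation state.
Group 5 minus oxidation state +2 gives a d³ configuration for V²⁺.
With tetrahedral geometry the complex is necessarily high-spin.
Configuration: e² t₂¹, giving 3 unpaired electrons.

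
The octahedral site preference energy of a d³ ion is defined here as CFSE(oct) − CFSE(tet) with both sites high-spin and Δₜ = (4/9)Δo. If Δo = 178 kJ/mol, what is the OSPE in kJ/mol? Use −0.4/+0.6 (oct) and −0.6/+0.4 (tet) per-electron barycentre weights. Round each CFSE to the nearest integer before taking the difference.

-151

Octahedral (high-spin): t2g^3 e_g^0, CFSE = 3(−0.4) + 0(+0.6) = -1.2Δo = -1.2 × 178 = -214 kJ/mol.
Tetrahedral: e^2 t2^1, CFSE = 2(−0.6) + 1(+0.4) = -0.8Δₜ = -0.8 × (4/9) × 178 = -63 kJ/mol.
Subtracting, OSPE = -214 − (-63) = -151 kJ/mol.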